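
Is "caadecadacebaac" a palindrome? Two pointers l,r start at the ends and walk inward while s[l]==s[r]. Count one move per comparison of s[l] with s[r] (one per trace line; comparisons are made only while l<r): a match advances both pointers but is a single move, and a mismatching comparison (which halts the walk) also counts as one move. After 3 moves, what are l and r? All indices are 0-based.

l=0 r=14: 'c'=='c', l++,r--
l=1 r=13: 'a'=='a', l++,r--
l=2 r=12: 'a'=='a', l++,r--

l=3, r=11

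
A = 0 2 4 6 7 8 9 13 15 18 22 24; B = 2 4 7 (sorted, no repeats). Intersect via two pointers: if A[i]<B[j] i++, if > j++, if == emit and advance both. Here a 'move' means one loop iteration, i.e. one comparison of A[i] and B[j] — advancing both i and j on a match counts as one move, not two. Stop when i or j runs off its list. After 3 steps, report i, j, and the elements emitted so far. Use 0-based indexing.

i=3, j=2, emitted=[2, 4]

i=0 j=0: 0<2, i++
i=1 j=0: 2==2 emit, i++,j++
i=2 j=1: 4==4 emit, i++,j++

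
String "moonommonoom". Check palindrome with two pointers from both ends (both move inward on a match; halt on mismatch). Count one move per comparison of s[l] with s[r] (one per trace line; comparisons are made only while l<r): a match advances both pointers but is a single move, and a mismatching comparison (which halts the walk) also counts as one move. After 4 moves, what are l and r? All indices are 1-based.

[1,12] 'm'=='m' → l++,r--
[2,11] 'o'=='o' → l++,r--
[3,10] 'o'=='o' → l++,r--
[4,9] 'n'=='n' → l++,r--

l=5, r=8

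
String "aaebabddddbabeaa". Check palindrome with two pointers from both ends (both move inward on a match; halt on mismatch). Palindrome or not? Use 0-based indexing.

palindrome

[0,15] 'a'=='a' → l++,r--
[1,14] 'a'=='a' → l++,r--
[2,13] 'e'=='e' → l++,r--
[3,12] 'b'=='b' → l++,r--
[4,11] 'a'=='a' → l++,r--
[5,10] 'b'=='b' → l++,r--
[6,9] 'd'=='d' → l++,r--
[7,8] 'd'=='d' → l++,r--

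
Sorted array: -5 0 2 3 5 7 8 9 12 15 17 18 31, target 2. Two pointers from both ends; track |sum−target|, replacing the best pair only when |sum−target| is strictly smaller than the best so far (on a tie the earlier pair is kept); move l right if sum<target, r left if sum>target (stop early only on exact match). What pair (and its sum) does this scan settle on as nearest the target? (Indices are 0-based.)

pair (-5, 7) with sum 2 (|Δ|=0)

l=0 r=12: -5+31=26 d=24 *, r--
l=0 r=11: -5+18=13 d=11 *, r--
l=0 r=10: -5+17=12 d=10 *, r--
l=0 r=9: -5+15=10 d=8 *, r--
l=0 r=8: -5+12=7 d=5 *, r--
l=0 r=7: -5+9=4 d=2 *, r--
l=0 r=6: -5+8=3 d=1 *, r--
l=0 r=5: -5+7=2 d=0 *, stop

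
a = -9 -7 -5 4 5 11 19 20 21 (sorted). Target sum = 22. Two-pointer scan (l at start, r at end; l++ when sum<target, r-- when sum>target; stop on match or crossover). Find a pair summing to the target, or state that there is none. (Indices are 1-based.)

l=1 r=9: -9+21=12 <22, l++
l=2 r=9: -7+21=14 <22, l++
l=3 r=9: -5+21=16 <22, l++
l=4 r=9: 4+21=25 >22, r--
l=4 r=8: 4+20=24 >22, r--
l=4 r=7: 4+19=23 >22, r--
l=4 r=6: 4+11=15 <22, l++
l=5 r=6: 5+11=16 <22, l++

no pair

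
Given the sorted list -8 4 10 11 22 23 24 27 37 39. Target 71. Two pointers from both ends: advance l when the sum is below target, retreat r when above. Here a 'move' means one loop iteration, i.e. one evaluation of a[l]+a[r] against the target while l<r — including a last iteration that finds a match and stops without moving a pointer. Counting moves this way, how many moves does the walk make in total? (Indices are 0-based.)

[0,9] -8+39=31 <71 → l++
[1,9] 4+39=43 <71 → l++
[2,9] 10+39=49 <71 → l++
[3,9] 11+39=50 <71 → l++
[4,9] 22+39=61 <71 → l++
[5,9] 23+39=62 <71 → l++
[6,9] 24+39=63 <71 → l++
[7,9] 27+39=66 <71 → l++
[8,9] 37+39=76 >71 → r--

9 moves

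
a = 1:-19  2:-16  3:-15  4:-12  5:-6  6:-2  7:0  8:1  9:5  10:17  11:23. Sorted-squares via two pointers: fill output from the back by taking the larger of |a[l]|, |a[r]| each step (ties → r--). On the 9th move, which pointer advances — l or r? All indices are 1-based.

l

[1,11] |-19|<=|23| out[11]=529 → r--
[1,10] |-19|>|17| out[10]=361 → l++
[2,10] |-16|<=|17| out[9]=289 → r--
[2,9] |-16|>|5| out[8]=256 → l++
[3,9] |-15|>|5| out[7]=225 → l++
[4,9] |-12|>|5| out[6]=144 → l++
[5,9] |-6|>|5| out[5]=36 → l++
[6,9] |-2|<=|5| out[4]=25 → r--
[6,8] |-2|>|1| out[3]=4 → l++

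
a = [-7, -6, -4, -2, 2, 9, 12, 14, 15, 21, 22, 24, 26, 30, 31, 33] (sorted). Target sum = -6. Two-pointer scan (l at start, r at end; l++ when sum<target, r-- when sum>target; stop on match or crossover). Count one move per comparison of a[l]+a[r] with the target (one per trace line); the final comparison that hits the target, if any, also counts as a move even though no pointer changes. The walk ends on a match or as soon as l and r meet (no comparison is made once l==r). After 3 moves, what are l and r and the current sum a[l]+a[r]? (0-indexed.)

l=0, r=12, sum=19

l=0 r=15: -7+33=26 >-6, r--
l=0 r=14: -7+31=24 >-6, r--
l=0 r=13: -7+30=23 >-6, r--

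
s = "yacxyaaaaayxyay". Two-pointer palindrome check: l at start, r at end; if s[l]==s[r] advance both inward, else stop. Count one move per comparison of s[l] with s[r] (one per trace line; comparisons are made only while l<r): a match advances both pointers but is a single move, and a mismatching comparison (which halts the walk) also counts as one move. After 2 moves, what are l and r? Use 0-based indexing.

l=2, r=12

l=0 r=14: 'y'=='y', l++,r--
l=1 r=13: 'a'=='a', l++,r--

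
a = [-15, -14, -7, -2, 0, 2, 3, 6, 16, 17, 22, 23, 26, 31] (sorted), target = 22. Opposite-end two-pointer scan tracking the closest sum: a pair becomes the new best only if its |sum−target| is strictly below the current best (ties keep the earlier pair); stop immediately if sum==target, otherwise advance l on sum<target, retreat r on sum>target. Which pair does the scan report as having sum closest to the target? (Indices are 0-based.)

l=0 r=13: -15+31=16 d=6 *, l++
l=1 r=13: -14+31=17 d=5 *, l++
l=2 r=13: -7+31=24 d=2 *, r--
l=2 r=12: -7+26=19 d=3, l++
l=3 r=12: -2+26=24 d=2, r--
l=3 r=11: -2+23=21 d=1 *, l++
l=4 r=11: 0+23=23 d=1, r--
l=4 r=10: 0+22=22 d=0 *, stop

pair (0, 22) with sum 22 (|Δ|=0)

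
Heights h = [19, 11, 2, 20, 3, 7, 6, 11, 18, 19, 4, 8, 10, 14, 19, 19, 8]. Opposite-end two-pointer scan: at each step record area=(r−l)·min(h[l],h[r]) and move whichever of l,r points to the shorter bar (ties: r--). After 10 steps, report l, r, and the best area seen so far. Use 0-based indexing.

l=0, r=6, best area=285

l=0 r=16: min(19,8)*16=128 best=128 *, r--
l=0 r=15: min(19,19)*15=285 best=285 *, r--
l=0 r=14: min(19,19)*14=266 best=285, r--
l=0 r=13: min(19,14)*13=182 best=285, r--
l=0 r=12: min(19,10)*12=120 best=285, r--
l=0 r=11: min(19,8)*11=88 best=285, r--
l=0 r=10: min(19,4)*10=40 best=285, r--
l=0 r=9: min(19,19)*9=171 best=285, r--
l=0 r=8: min(19,18)*8=144 best=285, r--
l=0 r=7: min(19,11)*7=77 best=285, r--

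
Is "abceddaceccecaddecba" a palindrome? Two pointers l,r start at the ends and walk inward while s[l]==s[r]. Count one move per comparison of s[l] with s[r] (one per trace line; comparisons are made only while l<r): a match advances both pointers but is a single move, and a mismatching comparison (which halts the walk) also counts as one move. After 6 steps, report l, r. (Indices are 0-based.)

[0,19] 'a'=='a' → l++,r--
[1,18] 'b'=='b' → l++,r--
[2,17] 'c'=='c' → l++,r--
[3,16] 'e'=='e' → l++,r--
[4,15] 'd'=='d' → l++,r--
[5,14] 'd'=='d' → l++,r--

l=6, r=13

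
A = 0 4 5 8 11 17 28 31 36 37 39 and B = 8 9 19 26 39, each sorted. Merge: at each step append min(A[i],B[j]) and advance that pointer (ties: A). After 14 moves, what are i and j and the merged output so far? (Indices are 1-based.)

[i=1,j=1] A[i]=0<=B[j]=8 take 0 → i++
[i=2,j=1] A[i]=4<=B[j]=8 take 4 → i++
[i=3,j=1] A[i]=5<=B[j]=8 take 5 → i++
[i=4,j=1] A[i]=8<=B[j]=8 take 8 → i++
[i=5,j=1] A[i]=11>B[j]=8 take 8 → j++
[i=5,j=2] A[i]=11>B[j]=9 take 9 → j++
[i=5,j=3] A[i]=11<=B[j]=19 take 11 → i++
[i=6,j=3] A[i]=17<=B[j]=19 take 17 → i++
[i=7,j=3] A[i]=28>B[j]=19 take 19 → j++
[i=7,j=4] A[i]=28>B[j]=26 take 26 → j++
[i=7,j=5] A[i]=28<=B[j]=39 take 28 → i++
[i=8,j=5] A[i]=31<=B[j]=39 take 31 → i++
[i=9,j=5] A[i]=36<=B[j]=39 take 36 → i++
[i=10,j=5] A[i]=37<=B[j]=39 take 37 → i++

i=11, j=5, merged so far=[0, 4, 5, 8, 8, 9, 11, 17, 19, 26, 28, 31, 36, 37]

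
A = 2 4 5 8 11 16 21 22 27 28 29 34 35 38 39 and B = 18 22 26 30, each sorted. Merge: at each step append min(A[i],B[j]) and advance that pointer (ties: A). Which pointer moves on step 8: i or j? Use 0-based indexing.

[i=0,j=0] A[i]=2<=B[j]=18 take 2 → i++
[i=1,j=0] A[i]=4<=B[j]=18 take 4 → i++
[i=2,j=0] A[i]=5<=B[j]=18 take 5 → i++
[i=3,j=0] A[i]=8<=B[j]=18 take 8 → i++
[i=4,j=0] A[i]=11<=B[j]=18 take 11 → i++
[i=5,j=0] A[i]=16<=B[j]=18 take 16 → i++
[i=6,j=0] A[i]=21>B[j]=18 take 18 → j++
[i=6,j=1] A[i]=21<=B[j]=22 take 21 → i++

i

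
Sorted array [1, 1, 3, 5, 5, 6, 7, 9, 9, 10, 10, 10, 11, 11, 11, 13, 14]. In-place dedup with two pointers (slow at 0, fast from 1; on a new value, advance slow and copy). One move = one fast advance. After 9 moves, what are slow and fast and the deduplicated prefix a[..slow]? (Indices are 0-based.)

(s=0,f=1) a[fast]=1=a[slow] dup → fast++
(s=0,f=2) a[fast]=3≠a[slow]=1 write a[1]=3 → slow++,fast++
(s=1,f=3) a[fast]=5≠a[slow]=3 write a[2]=5 → slow++,fast++
(s=2,f=4) a[fast]=5=a[slow] dup → fast++
(s=2,f=5) a[fast]=6≠a[slow]=5 write a[3]=6 → slow++,fast++
(s=3,f=6) a[fast]=7≠a[slow]=6 write a[4]=7 → slow++,fast++
(s=4,f=7) a[fast]=9≠a[slow]=7 write a[5]=9 → slow++,fast++
(s=5,f=8) a[fast]=9=a[slow] dup → fast++
(s=5,f=9) a[fast]=10≠a[slow]=9 write a[6]=10 → slow++,fast++

slow=6, fast=10, prefix=[1, 3, 5, 6, 7, 9, 10]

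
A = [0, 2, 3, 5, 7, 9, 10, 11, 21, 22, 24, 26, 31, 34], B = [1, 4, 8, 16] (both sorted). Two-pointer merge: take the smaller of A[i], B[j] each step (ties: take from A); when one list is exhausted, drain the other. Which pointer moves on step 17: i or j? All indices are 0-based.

i

[i=0,j=0] A[i]=0<=B[j]=1 take 0 → i++
[i=1,j=0] A[i]=2>B[j]=1 take 1 → j++
[i=1,j=1] A[i]=2<=B[j]=4 take 2 → i++
[i=2,j=1] A[i]=3<=B[j]=4 take 3 → i++
[i=3,j=1] A[i]=5>B[j]=4 take 4 → j++
[i=3,j=2] A[i]=5<=B[j]=8 take 5 → i++
[i=4,j=2] A[i]=7<=B[j]=8 take 7 → i++
[i=5,j=2] A[i]=9>B[j]=8 take 8 → j++
[i=5,j=3] A[i]=9<=B[j]=16 take 9 → i++
[i=6,j=3] A[i]=10<=B[j]=16 take 10 → i++
[i=7,j=3] A[i]=11<=B[j]=16 take 11 → i++
[i=8,j=3] A[i]=21>B[j]=16 take 16 → j++
[i=8,j=4] B done, take A[i]=21 → i++
[i=9,j=4] B done, take A[i]=22 → i++
[i=10,j=4] B done, take A[i]=24 → i++
[i=11,j=4] B done, take A[i]=26 → i++
[i=12,j=4] B done, take A[i]=31 → i++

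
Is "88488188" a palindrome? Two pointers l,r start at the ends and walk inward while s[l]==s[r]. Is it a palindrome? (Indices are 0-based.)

not a palindrome (mismatch at 2,5)

l=0 r=7: '8'=='8', l++,r--
l=1 r=6: '8'=='8', l++,r--
l=2 r=5: '4'!='1', stop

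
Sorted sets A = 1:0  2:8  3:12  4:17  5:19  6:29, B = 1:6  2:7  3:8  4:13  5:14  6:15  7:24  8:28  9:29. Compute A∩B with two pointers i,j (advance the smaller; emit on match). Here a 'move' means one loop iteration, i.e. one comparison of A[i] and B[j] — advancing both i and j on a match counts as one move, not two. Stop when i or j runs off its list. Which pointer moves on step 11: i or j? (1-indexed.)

[i=1,j=1] 0<6 → i++
[i=2,j=1] 8>6 → j++
[i=2,j=2] 8>7 → j++
[i=2,j=3] 8==8 emit → i++,j++
[i=3,j=4] 12<13 → i++
[i=4,j=4] 17>13 → j++
[i=4,j=5] 17>14 → j++
[i=4,j=6] 17>15 → j++
[i=4,j=7] 17<24 → i++
[i=5,j=7] 19<24 → i++
[i=6,j=7] 29>24 → j++

j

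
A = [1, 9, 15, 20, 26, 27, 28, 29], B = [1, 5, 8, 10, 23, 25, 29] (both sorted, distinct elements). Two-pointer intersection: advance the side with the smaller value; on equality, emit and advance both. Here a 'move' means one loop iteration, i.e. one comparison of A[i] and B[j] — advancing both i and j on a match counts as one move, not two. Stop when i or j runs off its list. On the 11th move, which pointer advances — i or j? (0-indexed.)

i

i=0 j=0: 1==1 emit, i++,j++
i=1 j=1: 9>5, j++
i=1 j=2: 9>8, j++
i=1 j=3: 9<10, i++
i=2 j=3: 15>10, j++
i=2 j=4: 15<23, i++
i=3 j=4: 20<23, i++
i=4 j=4: 26>23, j++
i=4 j=5: 26>25, j++
i=4 j=6: 26<29, i++
i=5 j=6: 27<29, i++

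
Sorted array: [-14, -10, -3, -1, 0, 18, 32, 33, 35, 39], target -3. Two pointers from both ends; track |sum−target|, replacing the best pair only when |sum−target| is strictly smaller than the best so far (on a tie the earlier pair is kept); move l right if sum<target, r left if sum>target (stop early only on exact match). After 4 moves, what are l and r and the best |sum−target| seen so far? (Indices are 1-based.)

l=1, r=6, best |Δ|=21

l=1 r=10: -14+39=25 d=28 *, r--
l=1 r=9: -14+35=21 d=24 *, r--
l=1 r=8: -14+33=19 d=22 *, r--
l=1 r=7: -14+32=18 d=21 *, r--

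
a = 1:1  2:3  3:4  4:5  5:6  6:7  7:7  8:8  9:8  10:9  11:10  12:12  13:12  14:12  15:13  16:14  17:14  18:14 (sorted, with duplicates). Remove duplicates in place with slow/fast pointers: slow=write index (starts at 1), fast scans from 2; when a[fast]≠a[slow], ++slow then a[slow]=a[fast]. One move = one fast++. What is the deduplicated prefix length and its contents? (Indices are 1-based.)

length 12; prefix = [1, 3, 4, 5, 6, 7, 8, 9, 10, 12, 13, 14]

(s=1,f=2) a[fast]=3≠a[slow]=1 write a[2]=3 → slow++,fast++
(s=2,f=3) a[fast]=4≠a[slow]=3 write a[3]=4 → slow++,fast++
(s=3,f=4) a[fast]=5≠a[slow]=4 write a[4]=5 → slow++,fast++
(s=4,f=5) a[fast]=6≠a[slow]=5 write a[5]=6 → slow++,fast++
(s=5,f=6) a[fast]=7≠a[slow]=6 write a[6]=7 → slow++,fast++
(s=6,f=7) a[fast]=7=a[slow] dup → fast++
(s=6,f=8) a[fast]=8≠a[slow]=7 write a[7]=8 → slow++,fast++
(s=7,f=9) a[fast]=8=a[slow] dup → fast++
(s=7,f=10) a[fast]=9≠a[slow]=8 write a[8]=9 → slow++,fast++
(s=8,f=11) a[fast]=10≠a[slow]=9 write a[9]=10 → slow++,fast++
(s=9,f=12) a[fast]=12≠a[slow]=10 write a[10]=12 → slow++,fast++
(s=10,f=13) a[fast]=12=a[slow] dup → fast++
(s=10,f=14) a[fast]=12=a[slow] dup → fast++
(s=10,f=15) a[fast]=13≠a[slow]=12 write a[11]=13 → slow++,fast++
(s=11,f=16) a[fast]=14≠a[slow]=13 write a[12]=14 → slow++,fast++
(s=12,f=17) a[fast]=14=a[slow] dup → fast++
(s=12,f=18) a[fast]=14=a[slow] dup → fast++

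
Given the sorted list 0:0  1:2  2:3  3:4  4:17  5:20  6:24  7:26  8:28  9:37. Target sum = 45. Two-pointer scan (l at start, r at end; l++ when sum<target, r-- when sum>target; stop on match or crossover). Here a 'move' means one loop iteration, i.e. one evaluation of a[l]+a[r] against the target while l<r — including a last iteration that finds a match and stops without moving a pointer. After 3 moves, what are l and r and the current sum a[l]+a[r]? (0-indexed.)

l=3, r=9, sum=41

l=0 r=9: 0+37=37 <45, l++
l=1 r=9: 2+37=39 <45, l++
l=2 r=9: 3+37=40 <45, l++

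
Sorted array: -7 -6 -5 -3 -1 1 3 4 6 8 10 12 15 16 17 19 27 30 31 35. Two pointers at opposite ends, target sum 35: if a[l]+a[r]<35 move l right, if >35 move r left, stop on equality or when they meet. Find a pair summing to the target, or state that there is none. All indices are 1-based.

l=1 r=20: -7+35=28 <35, l++
l=2 r=20: -6+35=29 <35, l++
l=3 r=20: -5+35=30 <35, l++
l=4 r=20: -3+35=32 <35, l++
l=5 r=20: -1+35=34 <35, l++
l=6 r=20: 1+35=36 >35, r--
l=6 r=19: 1+31=32 <35, l++
l=7 r=19: 3+31=34 <35, l++
l=8 r=19: 4+31=35, found

(4, 31)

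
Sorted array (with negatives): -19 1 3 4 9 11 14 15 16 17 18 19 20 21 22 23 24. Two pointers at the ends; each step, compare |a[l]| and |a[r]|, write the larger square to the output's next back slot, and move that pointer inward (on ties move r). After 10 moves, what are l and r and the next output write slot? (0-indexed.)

[0,16] |-19|<=|24| out[16]=576 → r--
[0,15] |-19|<=|23| out[15]=529 → r--
[0,14] |-19|<=|22| out[14]=484 → r--
[0,13] |-19|<=|21| out[13]=441 → r--
[0,12] |-19|<=|20| out[12]=400 → r--
[0,11] |-19|<=|19| out[11]=361 → r--
[0,10] |-19|>|18| out[10]=361 → l++
[1,10] |1|<=|18| out[9]=324 → r--
[1,9] |1|<=|17| out[8]=289 → r--
[1,8] |1|<=|16| out[7]=256 → r--

l=1, r=7, next write slot=6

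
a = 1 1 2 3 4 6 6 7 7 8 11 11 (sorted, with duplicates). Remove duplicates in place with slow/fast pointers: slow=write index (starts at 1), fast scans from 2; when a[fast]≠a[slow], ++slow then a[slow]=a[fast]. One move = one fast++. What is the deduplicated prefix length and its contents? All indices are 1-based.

length 8; prefix = [1, 2, 3, 4, 6, 7, 8, 11]

(s=1,f=2) a[fast]=1=a[slow] dup → fast++
(s=1,f=3) a[fast]=2≠a[slow]=1 write a[2]=2 → slow++,fast++
(s=2,f=4) a[fast]=3≠a[slow]=2 write a[3]=3 → slow++,fast++
(s=3,f=5) a[fast]=4≠a[slow]=3 write a[4]=4 → slow++,fast++
(s=4,f=6) a[fast]=6≠a[slow]=4 write a[5]=6 → slow++,fast++
(s=5,f=7) a[fast]=6=a[slow] dup → fast++
(s=5,f=8) a[fast]=7≠a[slow]=6 write a[6]=7 → slow++,fast++
(s=6,f=9) a[fast]=7=a[slow] dup → fast++
(s=6,f=10) a[fast]=8≠a[slow]=7 write a[7]=8 → slow++,fast++
(s=7,f=11) a[fast]=11≠a[slow]=8 write a[8]=11 → slow++,fast++
(s=8,f=12) a[fast]=11=a[slow] dup → fast++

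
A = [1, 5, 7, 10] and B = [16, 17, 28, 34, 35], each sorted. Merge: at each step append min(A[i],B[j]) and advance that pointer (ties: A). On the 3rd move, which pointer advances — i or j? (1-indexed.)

i=1 j=1: A[i]=1<=B[j]=16 take 1, i++
i=2 j=1: A[i]=5<=B[j]=16 take 5, i++
i=3 j=1: A[i]=7<=B[j]=16 take 7, i++

i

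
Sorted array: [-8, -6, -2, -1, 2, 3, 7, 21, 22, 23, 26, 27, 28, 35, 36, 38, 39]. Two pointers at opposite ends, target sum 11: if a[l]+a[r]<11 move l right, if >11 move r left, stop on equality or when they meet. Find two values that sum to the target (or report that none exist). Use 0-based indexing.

[0,16] -8+39=31 >11 → r--
[0,15] -8+38=30 >11 → r--
[0,14] -8+36=28 >11 → r--
[0,13] -8+35=27 >11 → r--
[0,12] -8+28=20 >11 → r--
[0,11] -8+27=19 >11 → r--
[0,10] -8+26=18 >11 → r--
[0,9] -8+23=15 >11 → r--
[0,8] -8+22=14 >11 → r--
[0,7] -8+21=13 >11 → r--
[0,6] -8+7=-1 <11 → l++
[1,6] -6+7=1 <11 → l++
[2,6] -2+7=5 <11 → l++
[3,6] -1+7=6 <11 → l++
[4,6] 2+7=9 <11 → l++
[5,6] 3+7=10 <11 → l++

no pair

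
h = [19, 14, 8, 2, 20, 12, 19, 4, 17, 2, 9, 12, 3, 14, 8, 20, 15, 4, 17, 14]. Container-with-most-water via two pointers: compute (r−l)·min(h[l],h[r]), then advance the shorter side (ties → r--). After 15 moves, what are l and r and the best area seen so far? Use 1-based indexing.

l=5, r=9, best area=306

l=1 r=20: min(19,14)*19=266 best=266 *, r--
l=1 r=19: min(19,17)*18=306 best=306 *, r--
l=1 r=18: min(19,4)*17=68 best=306, r--
l=1 r=17: min(19,15)*16=240 best=306, r--
l=1 r=16: min(19,20)*15=285 best=306, l++
l=2 r=16: min(14,20)*14=196 best=306, l++
l=3 r=16: min(8,20)*13=104 best=306, l++
l=4 r=16: min(2,20)*12=24 best=306, l++
l=5 r=16: min(20,20)*11=220 best=306, r--
l=5 r=15: min(20,8)*10=80 best=306, r--
l=5 r=14: min(20,14)*9=126 best=306, r--
l=5 r=13: min(20,3)*8=24 best=306, r--
l=5 r=12: min(20,12)*7=84 best=306, r--
l=5 r=11: min(20,9)*6=54 best=306, r--
l=5 r=10: min(20,2)*5=10 best=306, r--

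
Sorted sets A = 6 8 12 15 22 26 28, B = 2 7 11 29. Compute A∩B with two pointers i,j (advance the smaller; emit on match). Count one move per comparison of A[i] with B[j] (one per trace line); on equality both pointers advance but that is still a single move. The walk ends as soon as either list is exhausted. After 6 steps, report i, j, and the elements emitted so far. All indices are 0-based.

[i=0,j=0] 6>2 → j++
[i=0,j=1] 6<7 → i++
[i=1,j=1] 8>7 → j++
[i=1,j=2] 8<11 → i++
[i=2,j=2] 12>11 → j++
[i=2,j=3] 12<29 → i++

i=3, j=3, emitted=[]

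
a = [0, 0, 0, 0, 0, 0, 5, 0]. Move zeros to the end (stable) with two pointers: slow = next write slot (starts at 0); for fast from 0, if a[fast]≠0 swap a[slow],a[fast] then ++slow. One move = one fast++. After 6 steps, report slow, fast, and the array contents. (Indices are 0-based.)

(s=0,f=0) a[fast]=0 → fast++
(s=0,f=1) a[fast]=0 → fast++
(s=0,f=2) a[fast]=0 → fast++
(s=0,f=3) a[fast]=0 → fast++
(s=0,f=4) a[fast]=0 → fast++
(s=0,f=5) a[fast]=0 → fast++

slow=0, fast=6, a=[0, 0, 0, 0, 0, 0, 5, 0]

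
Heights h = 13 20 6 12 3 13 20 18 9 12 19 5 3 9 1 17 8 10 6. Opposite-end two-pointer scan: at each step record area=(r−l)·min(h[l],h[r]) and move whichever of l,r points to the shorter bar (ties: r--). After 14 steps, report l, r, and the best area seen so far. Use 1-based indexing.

[1,19] min(13,6)*18=108 best=108 * → r--
[1,18] min(13,10)*17=170 best=170 * → r--
[1,17] min(13,8)*16=128 best=170 → r--
[1,16] min(13,17)*15=195 best=195 * → l++
[2,16] min(20,17)*14=238 best=238 * → r--
[2,15] min(20,1)*13=13 best=238 → r--
[2,14] min(20,9)*12=108 best=238 → r--
[2,13] min(20,3)*11=33 best=238 → r--
[2,12] min(20,5)*10=50 best=238 → r--
[2,11] min(20,19)*9=171 best=238 → r--
[2,10] min(20,12)*8=96 best=238 → r--
[2,9] min(20,9)*7=63 best=238 → r--
[2,8] min(20,18)*6=108 best=238 → r--
[2,7] min(20,20)*5=100 best=238 → r--

l=2, r=6, best area=238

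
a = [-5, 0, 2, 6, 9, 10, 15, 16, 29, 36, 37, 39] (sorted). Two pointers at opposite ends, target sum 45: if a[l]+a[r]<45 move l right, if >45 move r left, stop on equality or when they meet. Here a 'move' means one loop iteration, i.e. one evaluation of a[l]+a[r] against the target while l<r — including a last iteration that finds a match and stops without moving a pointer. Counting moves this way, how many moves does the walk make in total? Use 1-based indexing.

4 moves

l=1 r=12: -5+39=34 <45, l++
l=2 r=12: 0+39=39 <45, l++
l=3 r=12: 2+39=41 <45, l++
l=4 r=12: 6+39=45, found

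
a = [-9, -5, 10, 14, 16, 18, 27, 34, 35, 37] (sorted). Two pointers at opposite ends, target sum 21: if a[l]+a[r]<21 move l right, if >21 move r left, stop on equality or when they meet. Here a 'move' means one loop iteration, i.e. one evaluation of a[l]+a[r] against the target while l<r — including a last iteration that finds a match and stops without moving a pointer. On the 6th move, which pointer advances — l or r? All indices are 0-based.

l

l=0 r=9: -9+37=28 >21, r--
l=0 r=8: -9+35=26 >21, r--
l=0 r=7: -9+34=25 >21, r--
l=0 r=6: -9+27=18 <21, l++
l=1 r=6: -5+27=22 >21, r--
l=1 r=5: -5+18=13 <21, l++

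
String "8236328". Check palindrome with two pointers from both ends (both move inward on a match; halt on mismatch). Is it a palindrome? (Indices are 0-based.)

[0,6] '8'=='8' → l++,r--
[1,5] '2'=='2' → l++,r--
[2,4] '3'=='3' → l++,r--

palindrome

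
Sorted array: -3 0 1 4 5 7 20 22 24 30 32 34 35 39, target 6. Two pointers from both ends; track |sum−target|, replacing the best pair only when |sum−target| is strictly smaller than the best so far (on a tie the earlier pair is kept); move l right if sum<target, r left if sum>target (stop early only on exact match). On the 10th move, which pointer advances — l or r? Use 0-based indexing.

r

l=0 r=13: -3+39=36 d=30 *, r--
l=0 r=12: -3+35=32 d=26 *, r--
l=0 r=11: -3+34=31 d=25 *, r--
l=0 r=10: -3+32=29 d=23 *, r--
l=0 r=9: -3+30=27 d=21 *, r--
l=0 r=8: -3+24=21 d=15 *, r--
l=0 r=7: -3+22=19 d=13 *, r--
l=0 r=6: -3+20=17 d=11 *, r--
l=0 r=5: -3+7=4 d=2 *, l++
l=1 r=5: 0+7=7 d=1 *, r--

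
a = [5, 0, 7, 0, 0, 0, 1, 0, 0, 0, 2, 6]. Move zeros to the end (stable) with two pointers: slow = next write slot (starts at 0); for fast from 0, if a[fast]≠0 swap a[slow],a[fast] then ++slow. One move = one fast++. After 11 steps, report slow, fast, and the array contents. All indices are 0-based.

slow=4, fast=11, a=[5, 7, 1, 2, 0, 0, 0, 0, 0, 0, 0, 6]

(s=0,f=0) a[fast]=5≠0 swap→a[0]=5 → slow++,fast++
(s=1,f=1) a[fast]=0 → fast++
(s=1,f=2) a[fast]=7≠0 swap→a[1]=7 → slow++,fast++
(s=2,f=3) a[fast]=0 → fast++
(s=2,f=4) a[fast]=0 → fast++
(s=2,f=5) a[fast]=0 → fast++
(s=2,f=6) a[fast]=1≠0 swap→a[2]=1 → slow++,fast++
(s=3,f=7) a[fast]=0 → fast++
(s=3,f=8) a[fast]=0 → fast++
(s=3,f=9) a[fast]=0 → fast++
(s=3,f=10) a[fast]=2≠0 swap→a[3]=2 → slow++,fast++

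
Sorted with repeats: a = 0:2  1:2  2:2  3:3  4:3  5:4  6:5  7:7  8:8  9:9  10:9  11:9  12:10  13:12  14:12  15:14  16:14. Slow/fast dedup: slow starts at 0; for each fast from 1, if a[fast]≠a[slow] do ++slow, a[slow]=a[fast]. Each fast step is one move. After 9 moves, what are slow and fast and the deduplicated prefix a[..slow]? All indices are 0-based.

(s=0,f=1) a[fast]=2=a[slow] dup → fast++
(s=0,f=2) a[fast]=2=a[slow] dup → fast++
(s=0,f=3) a[fast]=3≠a[slow]=2 write a[1]=3 → slow++,fast++
(s=1,f=4) a[fast]=3=a[slow] dup → fast++
(s=1,f=5) a[fast]=4≠a[slow]=3 write a[2]=4 → slow++,fast++
(s=2,f=6) a[fast]=5≠a[slow]=4 write a[3]=5 → slow++,fast++
(s=3,f=7) a[fast]=7≠a[slow]=5 write a[4]=7 → slow++,fast++
(s=4,f=8) a[fast]=8≠a[slow]=7 write a[5]=8 → slow++,fast++
(s=5,f=9) a[fast]=9≠a[slow]=8 write a[6]=9 → slow++,fast++

slow=6, fast=10, prefix=[2, 3, 4, 5, 7, 8, 9]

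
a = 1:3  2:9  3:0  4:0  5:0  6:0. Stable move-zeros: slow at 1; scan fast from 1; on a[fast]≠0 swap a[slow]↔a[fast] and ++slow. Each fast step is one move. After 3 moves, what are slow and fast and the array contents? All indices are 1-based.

slow=3, fast=4, a=[3, 9, 0, 0, 0, 0]

(s=1,f=1) a[fast]=3≠0 swap→a[1]=3 → slow++,fast++
(s=2,f=2) a[fast]=9≠0 swap→a[2]=9 → slow++,fast++
(s=3,f=3) a[fast]=0 → fast++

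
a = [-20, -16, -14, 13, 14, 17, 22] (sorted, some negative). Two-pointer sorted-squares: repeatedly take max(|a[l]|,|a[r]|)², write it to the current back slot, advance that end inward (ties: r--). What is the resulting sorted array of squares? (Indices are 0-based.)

[0,6] |-20|<=|22| out[6]=484 → r--
[0,5] |-20|>|17| out[5]=400 → l++
[1,5] |-16|<=|17| out[4]=289 → r--
[1,4] |-16|>|14| out[3]=256 → l++
[2,4] |-14|<=|14| out[2]=196 → r--
[2,3] |-14|>|13| out[1]=196 → l++
[3,3] |13|<=|13| out[0]=169 → r--

[169, 196, 196, 256, 289, 400, 484]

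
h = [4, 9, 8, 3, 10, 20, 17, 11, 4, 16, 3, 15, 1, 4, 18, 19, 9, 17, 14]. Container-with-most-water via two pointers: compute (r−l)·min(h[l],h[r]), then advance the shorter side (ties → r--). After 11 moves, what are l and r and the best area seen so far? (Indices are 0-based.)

l=5, r=12, best area=204

[0,18] min(4,14)*18=72 best=72 * → l++
[1,18] min(9,14)*17=153 best=153 * → l++
[2,18] min(8,14)*16=128 best=153 → l++
[3,18] min(3,14)*15=45 best=153 → l++
[4,18] min(10,14)*14=140 best=153 → l++
[5,18] min(20,14)*13=182 best=182 * → r--
[5,17] min(20,17)*12=204 best=204 * → r--
[5,16] min(20,9)*11=99 best=204 → r--
[5,15] min(20,19)*10=190 best=204 → r--
[5,14] min(20,18)*9=162 best=204 → r--
[5,13] min(20,4)*8=32 best=204 → r--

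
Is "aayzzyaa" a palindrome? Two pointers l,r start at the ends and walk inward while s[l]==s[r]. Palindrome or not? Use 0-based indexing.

[0,7] 'a'=='a' → l++,r--
[1,6] 'a'=='a' → l++,r--
[2,5] 'y'=='y' → l++,r--
[3,4] 'z'=='z' → l++,r--

palindrome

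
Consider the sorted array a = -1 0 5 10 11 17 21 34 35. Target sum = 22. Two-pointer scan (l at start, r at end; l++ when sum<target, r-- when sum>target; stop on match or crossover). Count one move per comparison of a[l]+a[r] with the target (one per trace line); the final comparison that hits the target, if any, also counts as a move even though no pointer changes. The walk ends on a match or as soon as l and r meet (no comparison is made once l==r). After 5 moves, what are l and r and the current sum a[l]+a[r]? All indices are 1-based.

[1,9] -1+35=34 >22 → r--
[1,8] -1+34=33 >22 → r--
[1,7] -1+21=20 <22 → l++
[2,7] 0+21=21 <22 → l++
[3,7] 5+21=26 >22 → r--

l=3, r=6, sum=22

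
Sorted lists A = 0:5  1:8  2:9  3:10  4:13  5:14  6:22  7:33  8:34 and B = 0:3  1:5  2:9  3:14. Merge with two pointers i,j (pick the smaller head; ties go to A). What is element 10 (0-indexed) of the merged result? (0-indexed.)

[i=0,j=0] A[i]=5>B[j]=3 take 3 → j++
[i=0,j=1] A[i]=5<=B[j]=5 take 5 → i++
[i=1,j=1] A[i]=8>B[j]=5 take 5 → j++
[i=1,j=2] A[i]=8<=B[j]=9 take 8 → i++
[i=2,j=2] A[i]=9<=B[j]=9 take 9 → i++
[i=3,j=2] A[i]=10>B[j]=9 take 9 → j++
[i=3,j=3] A[i]=10<=B[j]=14 take 10 → i++
[i=4,j=3] A[i]=13<=B[j]=14 take 13 → i++
[i=5,j=3] A[i]=14<=B[j]=14 take 14 → i++
[i=6,j=3] A[i]=22>B[j]=14 take 14 → j++
[i=6,j=4] B done, take A[i]=22 → i++
[i=7,j=4] B done, take A[i]=33 → i++
[i=8,j=4] B done, take A[i]=34 → i++

merged[10] = 22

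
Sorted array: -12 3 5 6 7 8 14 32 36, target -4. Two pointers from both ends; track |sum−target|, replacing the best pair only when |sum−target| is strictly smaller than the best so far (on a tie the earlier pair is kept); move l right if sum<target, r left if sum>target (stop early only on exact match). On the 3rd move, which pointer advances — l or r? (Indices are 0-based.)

l=0 r=8: -12+36=24 d=28 *, r--
l=0 r=7: -12+32=20 d=24 *, r--
l=0 r=6: -12+14=2 d=6 *, r--

r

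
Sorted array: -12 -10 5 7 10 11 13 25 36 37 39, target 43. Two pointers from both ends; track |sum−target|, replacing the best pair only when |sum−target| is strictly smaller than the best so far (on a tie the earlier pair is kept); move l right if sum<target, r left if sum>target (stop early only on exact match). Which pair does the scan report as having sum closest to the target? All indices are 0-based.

[0,10] -12+39=27 d=16 * → l++
[1,10] -10+39=29 d=14 * → l++
[2,10] 5+39=44 d=1 * → r--
[2,9] 5+37=42 d=1 → l++
[3,9] 7+37=44 d=1 → r--
[3,8] 7+36=43 d=0 * → stop

pair (7, 36) with sum 43 (|Δ|=0)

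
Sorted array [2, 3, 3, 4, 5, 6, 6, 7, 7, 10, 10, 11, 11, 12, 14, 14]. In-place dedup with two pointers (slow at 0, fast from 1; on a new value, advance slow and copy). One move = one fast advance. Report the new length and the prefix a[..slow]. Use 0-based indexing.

slow=0 fast=1: a[fast]=3≠a[slow]=2 write a[1]=3, slow++,fast++
slow=1 fast=2: a[fast]=3=a[slow] dup, fast++
slow=1 fast=3: a[fast]=4≠a[slow]=3 write a[2]=4, slow++,fast++
slow=2 fast=4: a[fast]=5≠a[slow]=4 write a[3]=5, slow++,fast++
slow=3 fast=5: a[fast]=6≠a[slow]=5 write a[4]=6, slow++,fast++
slow=4 fast=6: a[fast]=6=a[slow] dup, fast++
slow=4 fast=7: a[fast]=7≠a[slow]=6 write a[5]=7, slow++,fast++
slow=5 fast=8: a[fast]=7=a[slow] dup, fast++
slow=5 fast=9: a[fast]=10≠a[slow]=7 write a[6]=10, slow++,fast++
slow=6 fast=10: a[fast]=10=a[slow] dup, fast++
slow=6 fast=11: a[fast]=11≠a[slow]=10 write a[7]=11, slow++,fast++
slow=7 fast=12: a[fast]=11=a[slow] dup, fast++
slow=7 fast=13: a[fast]=12≠a[slow]=11 write a[8]=12, slow++,fast++
slow=8 fast=14: a[fast]=14≠a[slow]=12 write a[9]=14, slow++,fast++
slow=9 fast=15: a[fast]=14=a[slow] dup, fast++

length 10; prefix = [2, 3, 4, 5, 6, 7, 10, 11, 12, 14]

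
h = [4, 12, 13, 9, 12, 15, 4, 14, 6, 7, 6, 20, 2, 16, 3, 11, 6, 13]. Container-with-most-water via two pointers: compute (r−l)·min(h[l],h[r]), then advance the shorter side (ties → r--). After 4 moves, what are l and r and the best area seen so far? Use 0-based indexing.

l=2, r=15, best area=195

l=0 r=17: min(4,13)*17=68 best=68 *, l++
l=1 r=17: min(12,13)*16=192 best=192 *, l++
l=2 r=17: min(13,13)*15=195 best=195 *, r--
l=2 r=16: min(13,6)*14=84 best=195, r--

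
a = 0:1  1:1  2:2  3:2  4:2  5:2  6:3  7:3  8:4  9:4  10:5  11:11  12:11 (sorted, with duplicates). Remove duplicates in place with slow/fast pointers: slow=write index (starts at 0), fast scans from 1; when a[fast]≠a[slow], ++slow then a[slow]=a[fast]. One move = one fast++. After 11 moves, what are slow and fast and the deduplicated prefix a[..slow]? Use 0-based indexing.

(s=0,f=1) a[fast]=1=a[slow] dup → fast++
(s=0,f=2) a[fast]=2≠a[slow]=1 write a[1]=2 → slow++,fast++
(s=1,f=3) a[fast]=2=a[slow] dup → fast++
(s=1,f=4) a[fast]=2=a[slow] dup → fast++
(s=1,f=5) a[fast]=2=a[slow] dup → fast++
(s=1,f=6) a[fast]=3≠a[slow]=2 write a[2]=3 → slow++,fast++
(s=2,f=7) a[fast]=3=a[slow] dup → fast++
(s=2,f=8) a[fast]=4≠a[slow]=3 write a[3]=4 → slow++,fast++
(s=3,f=9) a[fast]=4=a[slow] dup → fast++
(s=3,f=10) a[fast]=5≠a[slow]=4 write a[4]=5 → slow++,fast++
(s=4,f=11) a[fast]=11≠a[slow]=5 write a[5]=11 → slow++,fast++

slow=5, fast=12, prefix=[1, 2, 3, 4, 5, 11]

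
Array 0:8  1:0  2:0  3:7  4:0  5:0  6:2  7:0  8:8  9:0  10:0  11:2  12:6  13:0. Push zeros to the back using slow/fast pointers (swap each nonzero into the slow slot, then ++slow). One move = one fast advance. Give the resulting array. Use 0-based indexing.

[8, 7, 2, 8, 2, 6, 0, 0, 0, 0, 0, 0, 0, 0]

slow=0 fast=0: a[fast]=8≠0 swap→a[0]=8, slow++,fast++
slow=1 fast=1: a[fast]=0, fast++
slow=1 fast=2: a[fast]=0, fast++
slow=1 fast=3: a[fast]=7≠0 swap→a[1]=7, slow++,fast++
slow=2 fast=4: a[fast]=0, fast++
slow=2 fast=5: a[fast]=0, fast++
slow=2 fast=6: a[fast]=2≠0 swap→a[2]=2, slow++,fast++
slow=3 fast=7: a[fast]=0, fast++
slow=3 fast=8: a[fast]=8≠0 swap→a[3]=8, slow++,fast++
slow=4 fast=9: a[fast]=0, fast++
slow=4 fast=10: a[fast]=0, fast++
slow=4 fast=11: a[fast]=2≠0 swap→a[4]=2, slow++,fast++
slow=5 fast=12: a[fast]=6≠0 swap→a[5]=6, slow++,fast++
slow=6 fast=13: a[fast]=0, fast++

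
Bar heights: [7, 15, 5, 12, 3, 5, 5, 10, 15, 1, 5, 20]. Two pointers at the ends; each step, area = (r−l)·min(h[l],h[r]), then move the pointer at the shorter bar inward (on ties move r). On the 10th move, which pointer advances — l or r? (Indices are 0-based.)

l=0 r=11: min(7,20)*11=77 best=77 *, l++
l=1 r=11: min(15,20)*10=150 best=150 *, l++
l=2 r=11: min(5,20)*9=45 best=150, l++
l=3 r=11: min(12,20)*8=96 best=150, l++
l=4 r=11: min(3,20)*7=21 best=150, l++
l=5 r=11: min(5,20)*6=30 best=150, l++
l=6 r=11: min(5,20)*5=25 best=150, l++
l=7 r=11: min(10,20)*4=40 best=150, l++
l=8 r=11: min(15,20)*3=45 best=150, l++
l=9 r=11: min(1,20)*2=2 best=150, l++

l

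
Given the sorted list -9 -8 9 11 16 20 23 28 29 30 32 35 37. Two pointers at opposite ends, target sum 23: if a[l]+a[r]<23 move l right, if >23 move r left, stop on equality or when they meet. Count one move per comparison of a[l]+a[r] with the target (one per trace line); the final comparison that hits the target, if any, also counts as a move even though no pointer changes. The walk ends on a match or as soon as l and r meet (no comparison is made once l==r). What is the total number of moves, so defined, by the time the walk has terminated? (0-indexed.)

[0,12] -9+37=28 >23 → r--
[0,11] -9+35=26 >23 → r--
[0,10] -9+32=23 → found

3 moves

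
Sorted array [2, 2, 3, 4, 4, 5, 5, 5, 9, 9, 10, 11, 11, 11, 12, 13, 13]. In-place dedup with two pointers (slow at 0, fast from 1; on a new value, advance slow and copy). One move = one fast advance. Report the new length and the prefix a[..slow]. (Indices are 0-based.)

slow=0 fast=1: a[fast]=2=a[slow] dup, fast++
slow=0 fast=2: a[fast]=3≠a[slow]=2 write a[1]=3, slow++,fast++
slow=1 fast=3: a[fast]=4≠a[slow]=3 write a[2]=4, slow++,fast++
slow=2 fast=4: a[fast]=4=a[slow] dup, fast++
slow=2 fast=5: a[fast]=5≠a[slow]=4 write a[3]=5, slow++,fast++
slow=3 fast=6: a[fast]=5=a[slow] dup, fast++
slow=3 fast=7: a[fast]=5=a[slow] dup, fast++
slow=3 fast=8: a[fast]=9≠a[slow]=5 write a[4]=9, slow++,fast++
slow=4 fast=9: a[fast]=9=a[slow] dup, fast++
slow=4 fast=10: a[fast]=10≠a[slow]=9 write a[5]=10, slow++,fast++
slow=5 fast=11: a[fast]=11≠a[slow]=10 write a[6]=11, slow++,fast++
slow=6 fast=12: a[fast]=11=a[slow] dup, fast++
slow=6 fast=13: a[fast]=11=a[slow] dup, fast++
slow=6 fast=14: a[fast]=12≠a[slow]=11 write a[7]=12, slow++,fast++
slow=7 fast=15: a[fast]=13≠a[slow]=12 write a[8]=13, slow++,fast++
slow=8 fast=16: a[fast]=13=a[slow] dup, fast++

length 9; prefix = [2, 3, 4, 5, 9, 10, 11, 12, 13]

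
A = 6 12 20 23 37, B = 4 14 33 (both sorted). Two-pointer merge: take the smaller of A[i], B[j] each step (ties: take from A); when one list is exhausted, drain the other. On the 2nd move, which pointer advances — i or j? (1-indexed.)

i=1 j=1: A[i]=6>B[j]=4 take 4, j++
i=1 j=2: A[i]=6<=B[j]=14 take 6, i++

i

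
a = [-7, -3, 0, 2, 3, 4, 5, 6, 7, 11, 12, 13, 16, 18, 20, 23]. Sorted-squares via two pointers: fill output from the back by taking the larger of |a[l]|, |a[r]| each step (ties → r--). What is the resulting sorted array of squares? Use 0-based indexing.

[0,15] |-7|<=|23| out[15]=529 → r--
[0,14] |-7|<=|20| out[14]=400 → r--
[0,13] |-7|<=|18| out[13]=324 → r--
[0,12] |-7|<=|16| out[12]=256 → r--
[0,11] |-7|<=|13| out[11]=169 → r--
[0,10] |-7|<=|12| out[10]=144 → r--
[0,9] |-7|<=|11| out[9]=121 → r--
[0,8] |-7|<=|7| out[8]=49 → r--
[0,7] |-7|>|6| out[7]=49 → l++
[1,7] |-3|<=|6| out[6]=36 → r--
[1,6] |-3|<=|5| out[5]=25 → r--
[1,5] |-3|<=|4| out[4]=16 → r--
[1,4] |-3|<=|3| out[3]=9 → r--
[1,3] |-3|>|2| out[2]=9 → l++
[2,3] |0|<=|2| out[1]=4 → r--
[2,2] |0|<=|0| out[0]=0 → r--

[0, 4, 9, 9, 16, 25, 36, 49, 49, 121, 144, 169, 256, 324, 400, 529]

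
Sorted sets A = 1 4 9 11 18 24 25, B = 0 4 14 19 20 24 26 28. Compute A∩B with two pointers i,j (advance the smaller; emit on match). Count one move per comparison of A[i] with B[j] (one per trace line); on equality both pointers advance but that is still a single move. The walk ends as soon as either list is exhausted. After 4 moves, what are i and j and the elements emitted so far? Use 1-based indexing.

i=1 j=1: 1>0, j++
i=1 j=2: 1<4, i++
i=2 j=2: 4==4 emit, i++,j++
i=3 j=3: 9<14, i++

i=4, j=3, emitted=[4]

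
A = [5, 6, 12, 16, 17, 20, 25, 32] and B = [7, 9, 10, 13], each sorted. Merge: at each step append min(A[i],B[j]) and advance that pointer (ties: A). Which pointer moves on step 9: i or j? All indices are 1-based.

i

[i=1,j=1] A[i]=5<=B[j]=7 take 5 → i++
[i=2,j=1] A[i]=6<=B[j]=7 take 6 → i++
[i=3,j=1] A[i]=12>B[j]=7 take 7 → j++
[i=3,j=2] A[i]=12>B[j]=9 take 9 → j++
[i=3,j=3] A[i]=12>B[j]=10 take 10 → j++
[i=3,j=4] A[i]=12<=B[j]=13 take 12 → i++
[i=4,j=4] A[i]=16>B[j]=13 take 13 → j++
[i=4,j=5] B done, take A[i]=16 → i++
[i=5,j=5] B done, take A[i]=17 → i++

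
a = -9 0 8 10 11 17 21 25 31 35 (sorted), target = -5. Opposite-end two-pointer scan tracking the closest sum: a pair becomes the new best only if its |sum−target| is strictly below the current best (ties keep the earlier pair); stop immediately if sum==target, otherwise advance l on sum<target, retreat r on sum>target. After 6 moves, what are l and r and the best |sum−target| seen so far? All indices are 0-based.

l=0, r=3, best |Δ|=7

l=0 r=9: -9+35=26 d=31 *, r--
l=0 r=8: -9+31=22 d=27 *, r--
l=0 r=7: -9+25=16 d=21 *, r--
l=0 r=6: -9+21=12 d=17 *, r--
l=0 r=5: -9+17=8 d=13 *, r--
l=0 r=4: -9+11=2 d=7 *, r--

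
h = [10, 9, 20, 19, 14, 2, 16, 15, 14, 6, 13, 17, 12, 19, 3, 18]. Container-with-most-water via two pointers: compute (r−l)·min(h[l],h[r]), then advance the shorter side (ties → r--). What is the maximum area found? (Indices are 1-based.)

[1,16] min(10,18)*15=150 best=150 * → l++
[2,16] min(9,18)*14=126 best=150 → l++
[3,16] min(20,18)*13=234 best=234 * → r--
[3,15] min(20,3)*12=36 best=234 → r--
[3,14] min(20,19)*11=209 best=234 → r--
[3,13] min(20,12)*10=120 best=234 → r--
[3,12] min(20,17)*9=153 best=234 → r--
[3,11] min(20,13)*8=104 best=234 → r--
[3,10] min(20,6)*7=42 best=234 → r--
[3,9] min(20,14)*6=84 best=234 → r--
[3,8] min(20,15)*5=75 best=234 → r--
[3,7] min(20,16)*4=64 best=234 → r--
[3,6] min(20,2)*3=6 best=234 → r--
[3,5] min(20,14)*2=28 best=234 → r--
[3,4] min(20,19)*1=19 best=234 → r--

max area = 234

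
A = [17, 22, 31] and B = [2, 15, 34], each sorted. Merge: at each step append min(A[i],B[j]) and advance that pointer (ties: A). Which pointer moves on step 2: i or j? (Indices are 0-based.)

[i=0,j=0] A[i]=17>B[j]=2 take 2 → j++
[i=0,j=1] A[i]=17>B[j]=15 take 15 → j++

j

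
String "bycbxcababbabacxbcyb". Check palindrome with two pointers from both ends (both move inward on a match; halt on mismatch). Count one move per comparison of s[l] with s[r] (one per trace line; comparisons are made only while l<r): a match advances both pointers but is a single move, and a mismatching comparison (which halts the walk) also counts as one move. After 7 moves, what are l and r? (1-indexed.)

l=8, r=13

l=1 r=20: 'b'=='b', l++,r--
l=2 r=19: 'y'=='y', l++,r--
l=3 r=18: 'c'=='c', l++,r--
l=4 r=17: 'b'=='b', l++,r--
l=5 r=16: 'x'=='x', l++,r--
l=6 r=15: 'c'=='c', l++,r--
l=7 r=14: 'a'=='a', l++,r--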